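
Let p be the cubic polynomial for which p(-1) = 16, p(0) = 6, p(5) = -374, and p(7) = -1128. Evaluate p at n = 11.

-4724

Write p(n) = an^3 + bn^2 + cn + d. Substituting each data point gives a linear system:
  -a + b - c + d = 16
  d = 6
  125a + 25b + 5c + d = -374
  343a + 49b + 7c + d = -1128
Solving the system yields a = -4, b = 5, c = -1, d = 6.
So p(n) = -4n^3 + 5n^2 - n + 6.
Then p(11) = -4724.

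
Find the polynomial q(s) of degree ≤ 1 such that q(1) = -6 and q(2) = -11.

q(s) = -5s - 1

Write q(s) = as + b. Substituting each data point gives a linear system:
  a + b = -6
  2a + b = -11
Solving the system yields a = -5, b = -1.
So q(s) = -5s - 1.
Check: q(2) = -11. ✓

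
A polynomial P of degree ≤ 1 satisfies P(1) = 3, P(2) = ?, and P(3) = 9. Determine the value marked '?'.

On equispaced nodes a degree-1 polynomial has vanishing second forward difference, so
  P(1) - 2·P(2) + P(3) = 0.
Substituting the known values and solving for P(2):
  -2·P(2) = -12
  P(2) = 6.

6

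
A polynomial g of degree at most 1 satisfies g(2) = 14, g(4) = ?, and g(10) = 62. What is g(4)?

26

The 2 known points determine the degree-1 polynomial uniquely.
Write g(u) = au + b. Substituting each data point gives a linear system:
  2a + b = 14
  10a + b = 62
Solving the system yields a = 6, b = 2.
So g(u) = 6u + 2.
Then g(4) = 26.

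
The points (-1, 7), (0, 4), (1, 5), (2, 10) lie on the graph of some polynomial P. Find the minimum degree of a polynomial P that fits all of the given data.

2

Forward differences of the values at u = -1, 0, 1, 2:
  P  : 7  4  5  10
  Δ  : -3  1  5
  Δ^2: 4  4
  Δ^3: 0
The second differences are constant (4) and nonzero, while all higher differences vanish, so the minimal degree is 2.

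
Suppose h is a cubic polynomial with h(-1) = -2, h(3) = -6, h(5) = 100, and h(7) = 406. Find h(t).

h(t) = 2t^3 - 5t^2 - 5t

Write h(t) = at^3 + bt^2 + ct + d. Substituting each data point gives a linear system:
  -a + b - c + d = -2
  27a + 9b + 3c + d = -6
  125a + 25b + 5c + d = 100
  343a + 49b + 7c + d = 406
Solving the system yields a = 2, b = -5, c = -5, d = 0.
So h(t) = 2t³ - 5t² - 5t.
Check: h(3) = -6. ✓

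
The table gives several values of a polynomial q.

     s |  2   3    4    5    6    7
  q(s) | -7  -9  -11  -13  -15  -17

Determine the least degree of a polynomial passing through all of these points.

Forward differences of the values at s = 2, 3, 4, 5, 6, 7:
  q  : -7  -9  -11  -13  -15  -17
  Δ  : -2  -2  -2  -2  -2
  Δ^2: 0  0  0  0
  Δ^3: 0  0  0
  Δ^4: 0  0
  Δ^5: 0
The first differences are constant (-2) and nonzero, while all higher differences vanish, so the minimal degree is 1.

1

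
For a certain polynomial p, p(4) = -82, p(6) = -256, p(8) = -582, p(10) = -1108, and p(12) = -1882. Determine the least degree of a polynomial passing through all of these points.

3

Forward differences of the values at s = 4, 6, 8, 10, 12:
  p  : -82  -256  -582  -1108  -1882
  Δ  : -174  -326  -526  -774
  Δ^2: -152  -200  -248
  Δ^3: -48  -48
  Δ^4: 0
The third differences are constant (-48) and nonzero, while all higher differences vanish, so the minimal degree is 3.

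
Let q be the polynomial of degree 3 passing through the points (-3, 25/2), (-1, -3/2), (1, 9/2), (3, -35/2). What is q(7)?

-675/2

Using the Lagrange interpolation formula with nodes -3, -1, 1, 3:
  L_0(u) = (u + 1)(u - 1)(u - 3) / -48
  L_1(u) = (u + 3)(u - 1)(u - 3) / 16
  L_2(u) = (u + 3)(u + 1)(u - 3) / -16
  L_3(u) = (u + 3)(u + 1)(u - 1) / 48
Then q(u) = 25/2·L_0(u) - 3/2·L_1(u) + 9/2·L_2(u) - 35/2·L_3(u).
Expanding and collecting terms gives q(u) = -u³ - (1/2)u² + 4u + 2.
Evaluating at u = 7: q(7) = -675/2.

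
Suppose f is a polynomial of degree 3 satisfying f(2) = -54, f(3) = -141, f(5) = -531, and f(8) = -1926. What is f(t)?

f(t) = -3t^3 - 6t^2 - 6

Write f(t) = at^3 + bt^2 + ct + d. Substituting each data point gives a linear system:
  8a + 4b + 2c + d = -54
  27a + 9b + 3c + d = -141
  125a + 25b + 5c + d = -531
  512a + 64b + 8c + d = -1926
Solving the system yields a = -3, b = -6, c = 0, d = -6.
So f(t) = -3t³ - 6t² - 6.
Check: f(5) = -531. ✓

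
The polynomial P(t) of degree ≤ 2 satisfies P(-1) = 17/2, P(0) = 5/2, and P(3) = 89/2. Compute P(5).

245/2

Using the Lagrange interpolation formula with nodes -1, 0, 3:
  L_0(t) = t(t - 3) / 4
  L_1(t) = (t + 1)(t - 3) / -3
  L_2(t) = (t + 1)t / 12
Then P(t) = 17/2·L_0(t) + 5/2·L_1(t) + 89/2·L_2(t).
Expanding and collecting terms gives P(t) = 5t^2 - t + 5/2.
Evaluating at t = 5: P(5) = 245/2.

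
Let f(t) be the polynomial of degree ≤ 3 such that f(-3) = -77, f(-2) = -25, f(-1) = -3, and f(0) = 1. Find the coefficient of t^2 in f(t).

-3

Write f(t) = at^3 + bt^2 + ct + d. Substituting each data point gives a linear system:
  -27a + 9b - 3c + d = -77
  -8a + 4b - 2c + d = -25
  -a + b - c + d = -3
  d = 1
Solving the system yields a = 2, b = -3, c = -1, d = 1.
So f(t) = 2t^3 - 3t^2 - t + 1.
The coefficient of t^2 is -3.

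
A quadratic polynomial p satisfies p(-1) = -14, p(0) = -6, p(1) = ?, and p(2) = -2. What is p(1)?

The 3 known points determine the degree-2 polynomial uniquely.
Write p(s) = as^2 + bs + c. Substituting each data point gives a linear system:
  a - b + c = -14
  c = -6
  4a + 2b + c = -2
Solving the system yields a = -2, b = 6, c = -6.
So p(s) = -2s^2 + 6s - 6.
Then p(1) = -2.

-2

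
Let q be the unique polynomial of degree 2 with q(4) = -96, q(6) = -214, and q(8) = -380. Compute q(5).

Write q(x) = ax^2 + bx + c. Substituting each data point gives a linear system:
  16a + 4b + c = -96
  36a + 6b + c = -214
  64a + 8b + c = -380
Solving the system yields a = -6, b = 1, c = -4.
So q(x) = -6x^2 + x - 4.
Then q(5) = -149.

-149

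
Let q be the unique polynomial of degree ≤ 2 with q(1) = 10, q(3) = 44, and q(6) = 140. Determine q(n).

q(n) = 3n^2 + 5n + 2

Using the Lagrange interpolation formula with nodes 1, 3, 6:
  L_0(n) = (n - 3)(n - 6) / 10
  L_1(n) = (n - 1)(n - 6) / -6
  L_2(n) = (n - 1)(n - 3) / 15
Then q(n) = 10·L_0(n) + 44·L_1(n) + 140·L_2(n).
Expanding and collecting terms gives q(n) = 3n² + 5n + 2.
Check: q(6) = 140. ✓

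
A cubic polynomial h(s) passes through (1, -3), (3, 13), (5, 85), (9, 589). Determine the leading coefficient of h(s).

1

Write h(s) = as^3 + bs^2 + cs + d. Substituting each data point gives a linear system:
  a + b + c + d = -3
  27a + 9b + 3c + d = 13
  125a + 25b + 5c + d = 85
  729a + 81b + 9c + d = 589
Solving the system yields a = 1, b = -2, c = 3, d = -5.
So h(s) = s^3 - 2s^2 + 3s - 5.
The leading coefficient is 1.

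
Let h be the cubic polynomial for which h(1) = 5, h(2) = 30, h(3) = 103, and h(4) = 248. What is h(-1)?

Write h(s) = as^3 + bs^2 + cs + d. Substituting each data point gives a linear system:
  a + b + c + d = 5
  8a + 4b + 2c + d = 30
  27a + 9b + 3c + d = 103
  64a + 16b + 4c + d = 248
Solving the system yields a = 4, b = 0, c = -3, d = 4.
So h(s) = 4s^3 - 3s + 4.
Then h(-1) = 3.

3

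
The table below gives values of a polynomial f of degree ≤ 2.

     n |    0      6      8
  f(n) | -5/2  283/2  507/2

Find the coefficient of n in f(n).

Write f(n) = an^2 + bn + c. Substituting each data point gives a linear system:
  c = -5/2
  36a + 6b + c = 283/2
  64a + 8b + c = 507/2
Solving the system yields a = 4, b = 0, c = -5/2.
So f(n) = 4n^2 - 5/2.
The coefficient of n is 0.

0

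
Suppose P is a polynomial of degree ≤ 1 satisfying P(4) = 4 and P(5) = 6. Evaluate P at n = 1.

-2

Write P(n) = an + b. Substituting each data point gives a linear system:
  4a + b = 4
  5a + b = 6
Solving the system yields a = 2, b = -4.
So P(n) = 2n - 4.
Then P(1) = -2.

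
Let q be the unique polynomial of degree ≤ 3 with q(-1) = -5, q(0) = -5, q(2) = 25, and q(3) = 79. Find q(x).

Write q(x) = ax^3 + bx^2 + cx + d. Substituting each data point gives a linear system:
  -a + b - c + d = -5
  d = -5
  8a + 4b + 2c + d = 25
  27a + 9b + 3c + d = 79
Solving the system yields a = 2, b = 3, c = 1, d = -5.
So q(x) = 2x^3 + 3x^2 + x - 5.
Check: q(3) = 79. ✓

q(x) = 2x^3 + 3x^2 + x - 5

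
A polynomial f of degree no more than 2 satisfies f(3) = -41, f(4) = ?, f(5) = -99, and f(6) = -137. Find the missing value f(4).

-67

The 3 known points determine the degree-2 polynomial uniquely.
Write f(x) = ax^2 + bx + c. Substituting each data point gives a linear system:
  9a + 3b + c = -41
  25a + 5b + c = -99
  36a + 6b + c = -137
Solving the system yields a = -3, b = -5, c = 1.
So f(x) = -3x^2 - 5x + 1.
Then f(4) = -67.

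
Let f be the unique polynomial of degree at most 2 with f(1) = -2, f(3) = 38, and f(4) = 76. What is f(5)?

126

Using the Lagrange interpolation formula with nodes 1, 3, 4:
  L_0(x) = (x - 3)(x - 4) / 6
  L_1(x) = (x - 1)(x - 4) / -2
  L_2(x) = (x - 1)(x - 3) / 3
Then f(x) = -2·L_0(x) + 38·L_1(x) + 76·L_2(x).
Expanding and collecting terms gives f(x) = 6x^2 - 4x - 4.
Evaluating at x = 5: f(5) = 126.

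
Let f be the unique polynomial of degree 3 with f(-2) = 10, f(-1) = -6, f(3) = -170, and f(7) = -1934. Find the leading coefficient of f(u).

-5

Write f(u) = au^3 + bu^2 + cu + d. Substituting each data point gives a linear system:
  -8a + 4b - 2c + d = 10
  -a + b - c + d = -6
  27a + 9b + 3c + d = -170
  343a + 49b + 7c + d = -1934
Solving the system yields a = -5, b = -5, c = 4, d = -2.
So f(u) = -5u³ - 5u² + 4u - 2.
The leading coefficient is -5.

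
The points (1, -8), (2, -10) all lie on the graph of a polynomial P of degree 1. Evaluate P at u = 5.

-16

Write P(u) = au + b. Substituting each data point gives a linear system:
  a + b = -8
  2a + b = -10
Solving the system yields a = -2, b = -6.
So P(u) = -2u - 6.
Then P(5) = -16.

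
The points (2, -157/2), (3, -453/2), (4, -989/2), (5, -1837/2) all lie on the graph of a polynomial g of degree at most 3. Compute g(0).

3/2

Forward differences of the values at u = 2, 3, 4, 5:
  g  : -157/2  -453/2  -989/2  -1837/2
  Δ  : -148  -268  -424
  Δ^2: -120  -156
  Δ^3: -36
The third differences are constant, confirming degree 3.
Interpolating (Newton forward form) and evaluating at u = 0 gives g(0) = 3/2.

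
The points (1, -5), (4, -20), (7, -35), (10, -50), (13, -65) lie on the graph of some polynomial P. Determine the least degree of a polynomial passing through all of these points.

1

Forward differences of the values at s = 1, 4, 7, 10, 13:
  P  : -5  -20  -35  -50  -65
  Δ  : -15  -15  -15  -15
  Δ^2: 0  0  0
  Δ^3: 0  0
  Δ^4: 0
The first differences are constant (-15) and nonzero, while all higher differences vanish, so the minimal degree is 1.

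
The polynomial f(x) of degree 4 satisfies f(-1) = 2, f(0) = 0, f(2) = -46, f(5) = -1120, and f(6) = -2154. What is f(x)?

f(x) = -x^4 - 4x^3 + x

Write f(x) = ax^4 + bx^3 + cx^2 + dx + e. Substituting each data point gives a linear system:
  a - b + c - d + e = 2
  e = 0
  16a + 8b + 4c + 2d + e = -46
  625a + 125b + 25c + 5d + e = -1120
  1296a + 216b + 36c + 6d + e = -2154
Solving the system yields a = -1, b = -4, c = 0, d = 1, e = 0.
So f(x) = -x^4 - 4x^3 + x.
Check: f(2) = -46. ✓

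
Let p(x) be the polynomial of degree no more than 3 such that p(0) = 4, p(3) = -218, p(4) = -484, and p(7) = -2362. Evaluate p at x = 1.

-10

Using the Lagrange interpolation formula with nodes 0, 3, 4, 7:
  L_0(x) = (x - 3)(x - 4)(x - 7) / -84
  L_1(x) = x(x - 4)(x - 7) / 12
  L_2(x) = x(x - 3)(x - 7) / -12
  L_3(x) = x(x - 3)(x - 4) / 84
Then p(x) = 4·L_0(x) - 218·L_1(x) - 484·L_2(x) - 2362·L_3(x).
Expanding and collecting terms gives p(x) = -6x^3 - 6x^2 - 2x + 4.
Evaluating at x = 1: p(1) = -10.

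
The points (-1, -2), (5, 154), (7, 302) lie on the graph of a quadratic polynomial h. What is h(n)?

Write h(n) = an^2 + bn + c. Substituting each data point gives a linear system:
  a - b + c = -2
  25a + 5b + c = 154
  49a + 7b + c = 302
Solving the system yields a = 6, b = 2, c = -6.
So h(n) = 6n^2 + 2n - 6.
Check: h(-1) = -2. ✓

h(n) = 6n^2 + 2n - 6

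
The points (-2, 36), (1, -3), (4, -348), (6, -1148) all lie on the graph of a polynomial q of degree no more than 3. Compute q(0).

Using the Lagrange interpolation formula with nodes -2, 1, 4, 6:
  L_0(s) = (s - 1)(s - 4)(s - 6) / -144
  L_1(s) = (s + 2)(s - 4)(s - 6) / 45
  L_2(s) = (s + 2)(s - 1)(s - 6) / -36
  L_3(s) = (s + 2)(s - 1)(s - 4) / 80
Then q(s) = 36·L_0(s) - 3·L_1(s) - 348·L_2(s) - 1148·L_3(s).
Expanding and collecting terms gives q(s) = -5s^3 - 2s^2 + 4.
Evaluating at s = 0: q(0) = 4.

4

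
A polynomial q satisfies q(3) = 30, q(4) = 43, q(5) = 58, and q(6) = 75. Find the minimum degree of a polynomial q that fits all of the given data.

Forward differences of the values at n = 3, 4, 5, 6:
  q  : 30  43  58  75
  Δ  : 13  15  17
  Δ^2: 2  2
  Δ^3: 0
The second differences are constant (2) and nonzero, while all higher differences vanish, so the minimal degree is 2.

2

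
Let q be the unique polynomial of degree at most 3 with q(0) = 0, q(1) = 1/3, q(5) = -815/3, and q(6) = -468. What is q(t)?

Using the Lagrange interpolation formula with nodes 0, 1, 5, 6:
  L_0(t) = (t - 1)(t - 5)(t - 6) / -30
  L_1(t) = t(t - 5)(t - 6) / 20
  L_2(t) = t(t - 1)(t - 6) / -20
  L_3(t) = t(t - 1)(t - 5) / 30
Then q(t) = 0·L_0(t) + 1/3·L_1(t) - 815/3·L_2(t) - 468·L_3(t).
Expanding and collecting terms gives q(t) = -2t^3 - (5/3)t^2 + 4t.
Check: q(5) = -815/3. ✓

q(t) = -2t^3 - (5/3)t^2 + 4t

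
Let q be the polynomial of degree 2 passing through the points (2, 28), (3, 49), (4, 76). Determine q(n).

q(n) = 3n^2 + 6n + 4

Using the Lagrange interpolation formula with nodes 2, 3, 4:
  L_0(n) = (n - 3)(n - 4) / 2
  L_1(n) = (n - 2)(n - 4) / -1
  L_2(n) = (n - 2)(n - 3) / 2
Then q(n) = 28·L_0(n) + 49·L_1(n) + 76·L_2(n).
Expanding and collecting terms gives q(n) = 3n^2 + 6n + 4.
Check: q(4) = 76. ✓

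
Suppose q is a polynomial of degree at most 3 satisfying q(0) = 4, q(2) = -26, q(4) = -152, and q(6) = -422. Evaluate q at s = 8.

-884

Using the Lagrange interpolation formula with nodes 0, 2, 4, 6:
  L_0(s) = (s - 2)(s - 4)(s - 6) / -48
  L_1(s) = s(s - 4)(s - 6) / 16
  L_2(s) = s(s - 2)(s - 6) / -16
  L_3(s) = s(s - 2)(s - 4) / 48
Then q(s) = 4·L_0(s) - 26·L_1(s) - 152·L_2(s) - 422·L_3(s).
Expanding and collecting terms gives q(s) = -s^3 - 6s^2 + s + 4.
Evaluating at s = 8: q(8) = -884.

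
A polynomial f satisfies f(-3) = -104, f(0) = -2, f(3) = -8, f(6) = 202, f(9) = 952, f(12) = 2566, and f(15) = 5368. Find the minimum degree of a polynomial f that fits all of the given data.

3

Forward differences of the values at s = -3, 0, 3, 6, 9, 12, 15:
  f  : -104  -2  -8  202  952  2566  5368
  Δ  : 102  -6  210  750  1614  2802
  Δ^2: -108  216  540  864  1188
  Δ^3: 324  324  324  324
  Δ^4: 0  0  0
  Δ^5: 0  0
  Δ^6: 0
The third differences are constant (324) and nonzero, while all higher differences vanish, so the minimal degree is 3.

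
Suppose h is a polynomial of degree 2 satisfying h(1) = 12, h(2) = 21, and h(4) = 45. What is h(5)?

Using the Lagrange interpolation formula with nodes 1, 2, 4:
  L_0(s) = (s - 2)(s - 4) / 3
  L_1(s) = (s - 1)(s - 4) / -2
  L_2(s) = (s - 1)(s - 2) / 6
Then h(s) = 12·L_0(s) + 21·L_1(s) + 45·L_2(s).
Expanding and collecting terms gives h(s) = s² + 6s + 5.
Evaluating at s = 5: h(5) = 60.

60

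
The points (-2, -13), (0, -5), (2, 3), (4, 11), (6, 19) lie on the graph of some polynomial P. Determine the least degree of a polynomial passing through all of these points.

Forward differences of the values at u = -2, 0, 2, 4, 6:
  P  : -13  -5  3  11  19
  Δ  : 8  8  8  8
  Δ^2: 0  0  0
  Δ^3: 0  0
  Δ^4: 0
The first differences are constant (8) and nonzero, while all higher differences vanish, so the minimal degree is 1.

1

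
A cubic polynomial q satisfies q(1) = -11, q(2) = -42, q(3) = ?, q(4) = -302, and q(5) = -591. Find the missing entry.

-129

The 4 known points determine the degree-3 polynomial uniquely.
Write q(n) = an^3 + bn^2 + cn + d. Substituting each data point gives a linear system:
  a + b + c + d = -11
  8a + 4b + 2c + d = -42
  64a + 16b + 4c + d = -302
  125a + 25b + 5c + d = -591
Solving the system yields a = -5, b = 2, c = -2, d = -6.
So q(n) = -5n^3 + 2n^2 - 2n - 6.
Then q(3) = -129.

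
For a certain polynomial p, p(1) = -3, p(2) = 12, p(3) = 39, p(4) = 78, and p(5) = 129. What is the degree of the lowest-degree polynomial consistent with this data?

Forward differences of the values at x = 1, 2, 3, 4, 5:
  p  : -3  12  39  78  129
  Δ  : 15  27  39  51
  Δ^2: 12  12  12
  Δ^3: 0  0
  Δ^4: 0
The second differences are constant (12) and nonzero, while all higher differences vanish, so the minimal degree is 2.

2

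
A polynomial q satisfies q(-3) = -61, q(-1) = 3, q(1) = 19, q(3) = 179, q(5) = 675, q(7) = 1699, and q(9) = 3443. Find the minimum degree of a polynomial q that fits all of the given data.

3

Forward differences of the values at x = -3, -1, 1, 3, 5, 7, 9:
  q  : -61  3  19  179  675  1699  3443
  Δ  : 64  16  160  496  1024  1744
  Δ^2: -48  144  336  528  720
  Δ^3: 192  192  192  192
  Δ^4: 0  0  0
  Δ^5: 0  0
  Δ^6: 0
The third differences are constant (192) and nonzero, while all higher differences vanish, so the minimal degree is 3.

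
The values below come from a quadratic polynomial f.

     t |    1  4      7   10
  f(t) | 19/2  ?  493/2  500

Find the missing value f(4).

The 3 known points determine the degree-2 polynomial uniquely.
Write f(t) = at^2 + bt + c. Substituting each data point gives a linear system:
  a + b + c = 19/2
  49a + 7b + c = 493/2
  100a + 10b + c = 500
Solving the system yields a = 5, b = -1/2, c = 5.
So f(t) = 5t^2 - (1/2)t + 5.
Then f(4) = 83.

83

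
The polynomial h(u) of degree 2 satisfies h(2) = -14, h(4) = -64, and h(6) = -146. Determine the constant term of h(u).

Write h(u) = au^2 + bu + c. Substituting each data point gives a linear system:
  4a + 2b + c = -14
  16a + 4b + c = -64
  36a + 6b + c = -146
Solving the system yields a = -4, b = -1, c = 4.
So h(u) = -4u^2 - u + 4.
The constant term is 4.

4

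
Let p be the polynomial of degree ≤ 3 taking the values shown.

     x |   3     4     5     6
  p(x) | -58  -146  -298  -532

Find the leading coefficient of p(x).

Write p(x) = ax^3 + bx^2 + cx + d. Substituting each data point gives a linear system:
  27a + 9b + 3c + d = -58
  64a + 16b + 4c + d = -146
  125a + 25b + 5c + d = -298
  216a + 36b + 6c + d = -532
Solving the system yields a = -3, b = 4, c = -5, d = 2.
So p(x) = -3x^3 + 4x^2 - 5x + 2.
The leading coefficient is -3.

-3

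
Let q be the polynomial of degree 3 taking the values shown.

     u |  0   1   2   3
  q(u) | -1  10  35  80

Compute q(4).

Write q(u) = au^3 + bu^2 + cu + d. Substituting each data point gives a linear system:
  d = -1
  a + b + c + d = 10
  8a + 4b + 2c + d = 35
  27a + 9b + 3c + d = 80
Solving the system yields a = 1, b = 4, c = 6, d = -1.
So q(u) = u³ + 4u² + 6u - 1.
Then q(4) = 151.

151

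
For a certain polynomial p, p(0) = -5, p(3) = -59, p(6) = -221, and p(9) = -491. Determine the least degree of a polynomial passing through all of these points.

Forward differences of the values at n = 0, 3, 6, 9:
  p  : -5  -59  -221  -491
  Δ  : -54  -162  -270
  Δ^2: -108  -108
  Δ^3: 0
The second differences are constant (-108) and nonzero, while all higher differences vanish, so the minimal degree is 2.

2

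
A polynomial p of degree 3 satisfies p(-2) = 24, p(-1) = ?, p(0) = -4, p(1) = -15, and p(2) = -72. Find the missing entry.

-3

The 4 known points determine the degree-3 polynomial uniquely.
Write p(t) = at^3 + bt^2 + ct + d. Substituting each data point gives a linear system:
  -8a + 4b - 2c + d = 24
  d = -4
  a + b + c + d = -15
  8a + 4b + 2c + d = -72
Solving the system yields a = -6, b = -5, c = 0, d = -4.
So p(t) = -6t^3 - 5t^2 - 4.
Then p(-1) = -3.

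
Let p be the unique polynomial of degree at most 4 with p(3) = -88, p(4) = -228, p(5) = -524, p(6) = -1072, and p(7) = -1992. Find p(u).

Write p(u) = au^4 + bu^3 + cu^2 + du + e. Substituting each data point gives a linear system:
  81a + 27b + 9c + 3d + e = -88
  256a + 64b + 16c + 4d + e = -228
  625a + 125b + 25c + 5d + e = -524
  1296a + 216b + 36c + 6d + e = -1072
  2401a + 343b + 49c + 7d + e = -1992
Solving the system yields a = -1, b = 2, c = -5, d = -4, e = -4.
So p(u) = -u^4 + 2u^3 - 5u^2 - 4u - 4.
Check: p(7) = -1992. ✓

p(u) = -u^4 + 2u^3 - 5u^2 - 4u - 4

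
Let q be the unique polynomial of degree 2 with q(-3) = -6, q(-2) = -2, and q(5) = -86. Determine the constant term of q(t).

-6

Write q(t) = at^2 + bt + c. Substituting each data point gives a linear system:
  9a - 3b + c = -6
  4a - 2b + c = -2
  25a + 5b + c = -86
Solving the system yields a = -2, b = -6, c = -6.
So q(t) = -2t² - 6t - 6.
The constant term is -6.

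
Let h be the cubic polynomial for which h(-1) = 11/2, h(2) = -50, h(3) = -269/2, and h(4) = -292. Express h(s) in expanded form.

h(s) = -4s^3 - (1/2)s^2 - 6s - 4

Write h(s) = as^3 + bs^2 + cs + d. Substituting each data point gives a linear system:
  -a + b - c + d = 11/2
  8a + 4b + 2c + d = -50
  27a + 9b + 3c + d = -269/2
  64a + 16b + 4c + d = -292
Solving the system yields a = -4, b = -1/2, c = -6, d = -4.
So h(s) = -4s^3 - (1/2)s^2 - 6s - 4.
Check: h(2) = -50. ✓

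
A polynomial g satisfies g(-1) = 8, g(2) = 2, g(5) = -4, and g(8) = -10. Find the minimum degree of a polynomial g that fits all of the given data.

Forward differences of the values at u = -1, 2, 5, 8:
  g  : 8  2  -4  -10
  Δ  : -6  -6  -6
  Δ^2: 0  0
  Δ^3: 0
The first differences are constant (-6) and nonzero, while all higher differences vanish, so the minimal degree is 1.

1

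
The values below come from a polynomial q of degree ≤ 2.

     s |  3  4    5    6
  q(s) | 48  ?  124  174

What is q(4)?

The 3 known points determine the degree-2 polynomial uniquely.
Write q(s) = as^2 + bs + c. Substituting each data point gives a linear system:
  9a + 3b + c = 48
  25a + 5b + c = 124
  36a + 6b + c = 174
Solving the system yields a = 4, b = 6, c = -6.
So q(s) = 4s² + 6s - 6.
Then q(4) = 82.

82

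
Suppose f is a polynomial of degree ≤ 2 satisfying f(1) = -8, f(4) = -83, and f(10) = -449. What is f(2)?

-25

Write f(x) = ax^2 + bx + c. Substituting each data point gives a linear system:
  a + b + c = -8
  16a + 4b + c = -83
  100a + 10b + c = -449
Solving the system yields a = -4, b = -5, c = 1.
So f(x) = -4x^2 - 5x + 1.
Then f(2) = -25.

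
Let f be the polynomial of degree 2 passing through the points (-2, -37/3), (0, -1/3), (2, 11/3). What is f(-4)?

Forward differences of the values at u = -2, 0, 2:
  f  : -37/3  -1/3  11/3
  Δ  : 12  4
  Δ^2: -8
The second differences are constant, confirming degree 2.
Interpolating (Newton forward form) and evaluating at u = -4 gives f(-4) = -97/3.

-97/3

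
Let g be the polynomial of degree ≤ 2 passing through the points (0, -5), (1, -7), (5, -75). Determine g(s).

g(s) = -3s^2 + s - 5

Write g(s) = as^2 + bs + c. Substituting each data point gives a linear system:
  c = -5
  a + b + c = -7
  25a + 5b + c = -75
Solving the system yields a = -3, b = 1, c = -5.
So g(s) = -3s^2 + s - 5.
Check: g(1) = -7. ✓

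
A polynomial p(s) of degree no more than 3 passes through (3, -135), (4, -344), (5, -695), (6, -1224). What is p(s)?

p(s) = -6s^3 + s^2 + 6s

Write p(s) = as^3 + bs^2 + cs + d. Substituting each data point gives a linear system:
  27a + 9b + 3c + d = -135
  64a + 16b + 4c + d = -344
  125a + 25b + 5c + d = -695
  216a + 36b + 6c + d = -1224
Solving the system yields a = -6, b = 1, c = 6, d = 0.
So p(s) = -6s³ + s² + 6s.
Check: p(6) = -1224. ✓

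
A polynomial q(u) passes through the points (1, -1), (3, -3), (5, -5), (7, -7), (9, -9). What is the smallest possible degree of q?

1

Forward differences of the values at u = 1, 3, 5, 7, 9:
  q  : -1  -3  -5  -7  -9
  Δ  : -2  -2  -2  -2
  Δ^2: 0  0  0
  Δ^3: 0  0
  Δ^4: 0
The first differences are constant (-2) and nonzero, while all higher differences vanish, so the minimal degree is 1.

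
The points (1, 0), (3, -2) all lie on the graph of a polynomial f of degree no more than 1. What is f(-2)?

Using the Lagrange interpolation formula with nodes 1, 3:
  L_0(t) = (t - 3) / -2
  L_1(t) = (t - 1) / 2
Then f(t) = 0·L_0(t) - 2·L_1(t).
Expanding and collecting terms gives f(t) = -t + 1.
Evaluating at t = -2: f(-2) = 3.

3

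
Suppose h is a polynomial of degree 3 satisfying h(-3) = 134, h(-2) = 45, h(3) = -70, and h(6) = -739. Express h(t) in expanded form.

h(t) = -4t^3 + 3t^2 + 2t + 5

Using the Lagrange interpolation formula with nodes -3, -2, 3, 6:
  L_0(t) = (t + 2)(t - 3)(t - 6) / -54
  L_1(t) = (t + 3)(t - 3)(t - 6) / 40
  L_2(t) = (t + 3)(t + 2)(t - 6) / -90
  L_3(t) = (t + 3)(t + 2)(t - 3) / 216
Then h(t) = 134·L_0(t) + 45·L_1(t) - 70·L_2(t) - 739·L_3(t).
Expanding and collecting terms gives h(t) = -4t³ + 3t² + 2t + 5.
Check: h(-3) = 134. ✓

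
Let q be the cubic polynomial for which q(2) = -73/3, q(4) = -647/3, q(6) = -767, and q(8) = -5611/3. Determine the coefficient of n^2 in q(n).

Write q(n) = an^3 + bn^2 + cn + d. Substituting each data point gives a linear system:
  8a + 4b + 2c + d = -73/3
  64a + 16b + 4c + d = -647/3
  216a + 36b + 6c + d = -767
  512a + 64b + 8c + d = -5611/3
Solving the system yields a = -4, b = 3, c = -5/3, d = -1.
So q(n) = -4n^3 + 3n^2 - (5/3)n - 1.
The coefficient of n^2 is 3.

3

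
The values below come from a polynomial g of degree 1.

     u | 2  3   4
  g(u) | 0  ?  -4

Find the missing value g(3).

The 2 known points determine the degree-1 polynomial uniquely.
Write g(u) = au + b. Substituting each data point gives a linear system:
  2a + b = 0
  4a + b = -4
Solving the system yields a = -2, b = 4.
So g(u) = -2u + 4.
Then g(3) = -2.

-2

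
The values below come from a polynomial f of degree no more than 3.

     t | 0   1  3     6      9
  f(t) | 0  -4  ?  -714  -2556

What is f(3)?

-78

The 4 known points determine the degree-3 polynomial uniquely.
Write f(t) = at^3 + bt^2 + ct + d. Substituting each data point gives a linear system:
  d = 0
  a + b + c + d = -4
  216a + 36b + 6c + d = -714
  729a + 81b + 9c + d = -2556
Solving the system yields a = -4, b = 5, c = -5, d = 0.
So f(t) = -4t^3 + 5t^2 - 5t.
Then f(3) = -78.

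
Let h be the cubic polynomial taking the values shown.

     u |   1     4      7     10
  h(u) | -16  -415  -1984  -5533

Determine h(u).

Using the Lagrange interpolation formula with nodes 1, 4, 7, 10:
  L_0(u) = (u - 4)(u - 7)(u - 10) / -162
  L_1(u) = (u - 1)(u - 7)(u - 10) / 54
  L_2(u) = (u - 1)(u - 4)(u - 10) / -54
  L_3(u) = (u - 1)(u - 4)(u - 7) / 162
Then h(u) = -16·L_0(u) - 415·L_1(u) - 1984·L_2(u) - 5533·L_3(u).
Expanding and collecting terms gives h(u) = -5u^3 - 5u^2 - 3u - 3.
Check: h(7) = -1984. ✓

h(u) = -5u^3 - 5u^2 - 3u - 3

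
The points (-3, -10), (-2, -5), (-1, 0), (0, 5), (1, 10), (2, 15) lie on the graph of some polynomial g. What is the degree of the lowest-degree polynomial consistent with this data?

Forward differences of the values at u = -3, -2, -1, 0, 1, 2:
  g  : -10  -5  0  5  10  15
  Δ  : 5  5  5  5  5
  Δ^2: 0  0  0  0
  Δ^3: 0  0  0
  Δ^4: 0  0
  Δ^5: 0
The first differences are constant (5) and nonzero, while all higher differences vanish, so the minimal degree is 1.

1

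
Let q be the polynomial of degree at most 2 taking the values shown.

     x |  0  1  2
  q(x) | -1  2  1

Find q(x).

Write q(x) = ax^2 + bx + c. Substituting each data point gives a linear system:
  c = -1
  a + b + c = 2
  4a + 2b + c = 1
Solving the system yields a = -2, b = 5, c = -1.
So q(x) = -2x² + 5x - 1.
Check: q(0) = -1. ✓

q(x) = -2x^2 + 5x - 1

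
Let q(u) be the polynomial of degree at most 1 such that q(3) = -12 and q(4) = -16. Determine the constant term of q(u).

0

Write q(u) = au + b. Substituting each data point gives a linear system:
  3a + b = -12
  4a + b = -16
Solving the system yields a = -4, b = 0.
So q(u) = -4u.
The constant term is 0.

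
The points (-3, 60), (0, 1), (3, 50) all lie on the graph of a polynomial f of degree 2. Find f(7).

850/3

Using the Lagrange interpolation formula with nodes -3, 0, 3:
  L_0(x) = x(x - 3) / 18
  L_1(x) = (x + 3)(x - 3) / -9
  L_2(x) = (x + 3)x / 18
Then f(x) = 60·L_0(x) + 1·L_1(x) + 50·L_2(x).
Expanding and collecting terms gives f(x) = 6x^2 - (5/3)x + 1.
Evaluating at x = 7: f(7) = 850/3.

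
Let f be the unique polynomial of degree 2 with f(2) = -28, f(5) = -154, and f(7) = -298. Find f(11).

-730

Write f(u) = au^2 + bu + c. Substituting each data point gives a linear system:
  4a + 2b + c = -28
  25a + 5b + c = -154
  49a + 7b + c = -298
Solving the system yields a = -6, b = 0, c = -4.
So f(u) = -6u^2 - 4.
Then f(11) = -730.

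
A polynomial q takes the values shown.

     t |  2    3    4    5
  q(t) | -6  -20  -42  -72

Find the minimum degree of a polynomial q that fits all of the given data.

Forward differences of the values at t = 2, 3, 4, 5:
  q  : -6  -20  -42  -72
  Δ  : -14  -22  -30
  Δ^2: -8  -8
  Δ^3: 0
The second differences are constant (-8) and nonzero, while all higher differences vanish, so the minimal degree is 2.

2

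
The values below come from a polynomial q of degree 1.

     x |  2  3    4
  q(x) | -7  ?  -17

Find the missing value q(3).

On equispaced nodes a degree-1 polynomial has vanishing second forward difference, so
  q(2) - 2·q(3) + q(4) = 0.
Substituting the known values and solving for q(3):
  -2·q(3) = 24
  q(3) = -12.

-12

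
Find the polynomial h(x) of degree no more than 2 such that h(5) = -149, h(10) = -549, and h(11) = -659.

h(x) = -5x^2 - 5x + 1

Using the Lagrange interpolation formula with nodes 5, 10, 11:
  L_0(x) = (x - 10)(x - 11) / 30
  L_1(x) = (x - 5)(x - 11) / -5
  L_2(x) = (x - 5)(x - 10) / 6
Then h(x) = -149·L_0(x) - 549·L_1(x) - 659·L_2(x).
Expanding and collecting terms gives h(x) = -5x^2 - 5x + 1.
Check: h(11) = -659. ✓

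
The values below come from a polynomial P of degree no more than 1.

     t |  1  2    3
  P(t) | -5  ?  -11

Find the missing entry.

The 2 known points determine the degree-1 polynomial uniquely.
Write P(t) = at + b. Substituting each data point gives a linear system:
  a + b = -5
  3a + b = -11
Solving the system yields a = -3, b = -2.
So P(t) = -3t - 2.
Then P(2) = -8.

-8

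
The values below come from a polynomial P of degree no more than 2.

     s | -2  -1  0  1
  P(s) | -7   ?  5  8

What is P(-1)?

On equispaced nodes a degree-2 polynomial has vanishing third forward difference, so
  - P(-2) + 3·P(-1) - 3·P(0) + P(1) = 0.
Substituting the known values and solving for P(-1):
  3·P(-1) = 0
  P(-1) = 0.

0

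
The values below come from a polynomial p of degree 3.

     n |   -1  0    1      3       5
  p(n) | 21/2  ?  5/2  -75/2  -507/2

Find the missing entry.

The 4 known points determine the degree-3 polynomial uniquely.
Write p(n) = an^3 + bn^2 + cn + d. Substituting each data point gives a linear system:
  -a + b - c + d = 21/2
  a + b + c + d = 5/2
  27a + 9b + 3c + d = -75/2
  125a + 25b + 5c + d = -507/2
Solving the system yields a = -3, b = 5, c = -1, d = 3/2.
So p(n) = -3n³ + 5n² - n + 3/2.
Then p(0) = 3/2.

3/2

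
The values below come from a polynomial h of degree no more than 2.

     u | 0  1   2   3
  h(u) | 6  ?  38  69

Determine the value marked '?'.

On equispaced nodes a degree-2 polynomial has vanishing third forward difference, so
  - h(0) + 3·h(1) - 3·h(2) + h(3) = 0.
Substituting the known values and solving for h(1):
  3·h(1) = 51
  h(1) = 17.

17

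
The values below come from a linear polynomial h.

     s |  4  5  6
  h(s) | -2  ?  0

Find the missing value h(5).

-1

The 2 known points determine the degree-1 polynomial uniquely.
Write h(s) = as + b. Substituting each data point gives a linear system:
  4a + b = -2
  6a + b = 0
Solving the system yields a = 1, b = -6.
So h(s) = s - 6.
Then h(5) = -1.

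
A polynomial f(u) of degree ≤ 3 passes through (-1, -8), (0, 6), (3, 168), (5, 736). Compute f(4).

382

Write f(u) = au^3 + bu^2 + cu + d. Substituting each data point gives a linear system:
  -a + b - c + d = -8
  d = 6
  27a + 9b + 3c + d = 168
  125a + 25b + 5c + d = 736
Solving the system yields a = 6, b = -2, c = 6, d = 6.
So f(u) = 6u³ - 2u² + 6u + 6.
Then f(4) = 382.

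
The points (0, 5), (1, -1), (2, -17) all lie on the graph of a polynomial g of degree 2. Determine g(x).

g(x) = -5x^2 - x + 5

Write g(x) = ax^2 + bx + c. Substituting each data point gives a linear system:
  c = 5
  a + b + c = -1
  4a + 2b + c = -17
Solving the system yields a = -5, b = -1, c = 5.
So g(x) = -5x^2 - x + 5.
Check: g(2) = -17. ✓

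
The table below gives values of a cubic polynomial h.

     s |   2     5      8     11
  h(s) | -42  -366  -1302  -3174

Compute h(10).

-2426

Write h(s) = as^3 + bs^2 + cs + d. Substituting each data point gives a linear system:
  8a + 4b + 2c + d = -42
  125a + 25b + 5c + d = -366
  512a + 64b + 8c + d = -1302
  1331a + 121b + 11c + d = -3174
Solving the system yields a = -2, b = -4, c = -2, d = -6.
So h(s) = -2s^3 - 4s^2 - 2s - 6.
Then h(10) = -2426.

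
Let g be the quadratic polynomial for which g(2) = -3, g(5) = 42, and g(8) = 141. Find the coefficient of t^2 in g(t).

Write g(t) = at^2 + bt + c. Substituting each data point gives a linear system:
  4a + 2b + c = -3
  25a + 5b + c = 42
  64a + 8b + c = 141
Solving the system yields a = 3, b = -6, c = -3.
So g(t) = 3t^2 - 6t - 3.
The leading coefficient is 3.

3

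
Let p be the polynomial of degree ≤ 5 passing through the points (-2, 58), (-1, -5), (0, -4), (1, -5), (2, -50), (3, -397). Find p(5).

-5549

Using the Lagrange interpolation formula with nodes -2, -1, 0, 1, 2, 3:
  L_0(n) = (n + 1)n(n - 1)(n - 2)(n - 3) / -120
  L_1(n) = (n + 2)n(n - 1)(n - 2)(n - 3) / 24
  L_2(n) = (n + 2)(n + 1)(n - 1)(n - 2)(n - 3) / -12
  L_3(n) = (n + 2)(n + 1)n(n - 2)(n - 3) / 12
  L_4(n) = (n + 2)(n + 1)n(n - 1)(n - 3) / -24
  L_5(n) = (n + 2)(n + 1)n(n - 1)(n - 2) / 120
Then p(n) = 58·L_0(n) - 5·L_1(n) - 4·L_2(n) - 5·L_3(n) - 50·L_4(n) - 397·L_5(n).
Expanding and collecting terms gives p(n) = -2n^5 + n^4 + n^3 - 2n^2 + n - 4.
Evaluating at n = 5: p(5) = -5549.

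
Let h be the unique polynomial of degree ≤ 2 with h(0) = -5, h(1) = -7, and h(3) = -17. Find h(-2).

Using the Lagrange interpolation formula with nodes 0, 1, 3:
  L_0(x) = (x - 1)(x - 3) / 3
  L_1(x) = x(x - 3) / -2
  L_2(x) = x(x - 1) / 6
Then h(x) = -5·L_0(x) - 7·L_1(x) - 17·L_2(x).
Expanding and collecting terms gives h(x) = -x^2 - x - 5.
Evaluating at x = -2: h(-2) = -7.

-7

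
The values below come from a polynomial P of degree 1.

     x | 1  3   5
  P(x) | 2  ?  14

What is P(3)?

The 2 known points determine the degree-1 polynomial uniquely.
Write P(x) = ax + b. Substituting each data point gives a linear system:
  a + b = 2
  5a + b = 14
Solving the system yields a = 3, b = -1.
So P(x) = 3x - 1.
Then P(3) = 8.

8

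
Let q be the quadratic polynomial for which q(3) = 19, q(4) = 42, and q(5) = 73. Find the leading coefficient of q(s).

4

Write q(s) = as^2 + bs + c. Substituting each data point gives a linear system:
  9a + 3b + c = 19
  16a + 4b + c = 42
  25a + 5b + c = 73
Solving the system yields a = 4, b = -5, c = -2.
So q(s) = 4s^2 - 5s - 2.
The leading coefficient is 4.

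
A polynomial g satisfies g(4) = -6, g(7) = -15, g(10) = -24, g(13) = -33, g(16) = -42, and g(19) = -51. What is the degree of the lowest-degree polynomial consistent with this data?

Forward differences of the values at n = 4, 7, 10, 13, 16, 19:
  g  : -6  -15  -24  -33  -42  -51
  Δ  : -9  -9  -9  -9  -9
  Δ^2: 0  0  0  0
  Δ^3: 0  0  0
  Δ^4: 0  0
  Δ^5: 0
The first differences are constant (-9) and nonzero, while all higher differences vanish, so the minimal degree is 1.

1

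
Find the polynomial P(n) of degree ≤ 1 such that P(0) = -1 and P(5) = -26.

P(n) = -5n - 1

Using the Lagrange interpolation formula with nodes 0, 5:
  L_0(n) = (n - 5) / -5
  L_1(n) = n / 5
Then P(n) = -1·L_0(n) - 26·L_1(n).
Expanding and collecting terms gives P(n) = -5n - 1.
Check: P(5) = -26. ✓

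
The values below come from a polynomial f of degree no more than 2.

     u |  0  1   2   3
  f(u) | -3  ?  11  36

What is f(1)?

The 3 known points determine the degree-2 polynomial uniquely.
Write f(u) = au^2 + bu + c. Substituting each data point gives a linear system:
  c = -3
  4a + 2b + c = 11
  9a + 3b + c = 36
Solving the system yields a = 6, b = -5, c = -3.
So f(u) = 6u^2 - 5u - 3.
Then f(1) = -2.

-2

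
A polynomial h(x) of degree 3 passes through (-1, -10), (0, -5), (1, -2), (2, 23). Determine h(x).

h(x) = 4x^3 - x^2 - 5

Write h(x) = ax^3 + bx^2 + cx + d. Substituting each data point gives a linear system:
  -a + b - c + d = -10
  d = -5
  a + b + c + d = -2
  8a + 4b + 2c + d = 23
Solving the system yields a = 4, b = -1, c = 0, d = -5.
So h(x) = 4x^3 - x^2 - 5.
Check: h(0) = -5. ✓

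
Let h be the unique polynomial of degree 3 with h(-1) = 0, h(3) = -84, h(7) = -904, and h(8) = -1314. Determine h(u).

Write h(u) = au^3 + bu^2 + cu + d. Substituting each data point gives a linear system:
  -a + b - c + d = 0
  27a + 9b + 3c + d = -84
  343a + 49b + 7c + d = -904
  512a + 64b + 8c + d = -1314
Solving the system yields a = -2, b = -5, c = 3, d = 6.
So h(u) = -2u³ - 5u² + 3u + 6.
Check: h(7) = -904. ✓

h(u) = -2u^3 - 5u^2 + 3u + 6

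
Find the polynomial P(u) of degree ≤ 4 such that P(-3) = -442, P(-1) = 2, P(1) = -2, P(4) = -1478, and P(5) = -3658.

Write P(u) = au^4 + bu^3 + cu^2 + du + e. Substituting each data point gives a linear system:
  81a - 27b + 9c - 3d + e = -442
  a - b + c - d + e = 2
  a + b + c + d + e = -2
  256a + 64b + 16c + 4d + e = -1478
  625a + 125b + 25c + 5d + e = -3658
Solving the system yields a = -6, b = 0, c = 4, d = -2, e = 2.
So P(u) = -6u⁴ + 4u² - 2u + 2.
Check: P(4) = -1478. ✓

P(u) = -6u^4 + 4u^2 - 2u + 2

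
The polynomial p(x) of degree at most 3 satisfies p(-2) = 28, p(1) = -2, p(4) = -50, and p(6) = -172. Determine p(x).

Using the Lagrange interpolation formula with nodes -2, 1, 4, 6:
  L_0(x) = (x - 1)(x - 4)(x - 6) / -144
  L_1(x) = (x + 2)(x - 4)(x - 6) / 45
  L_2(x) = (x + 2)(x - 1)(x - 6) / -36
  L_3(x) = (x + 2)(x - 1)(x - 4) / 80
Then p(x) = 28·L_0(x) - 2·L_1(x) - 50·L_2(x) - 172·L_3(x).
Expanding and collecting terms gives p(x) = -x³ + 2x² - 5x + 2.
Check: p(6) = -172. ✓

p(x) = -x^3 + 2x^2 - 5x + 2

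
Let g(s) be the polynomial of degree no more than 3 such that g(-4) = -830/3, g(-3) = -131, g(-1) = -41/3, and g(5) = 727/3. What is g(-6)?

Write g(s) = as^3 + bs^2 + cs + d. Substituting each data point gives a linear system:
  -64a + 16b - 4c + d = -830/3
  -27a + 9b - 3c + d = -131
  -a + b - c + d = -41/3
  125a + 25b + 5c + d = 727/3
Solving the system yields a = 3, b = -5, c = -1/3, d = -6.
So g(s) = 3s^3 - 5s^2 - (1/3)s - 6.
Then g(-6) = -832.

-832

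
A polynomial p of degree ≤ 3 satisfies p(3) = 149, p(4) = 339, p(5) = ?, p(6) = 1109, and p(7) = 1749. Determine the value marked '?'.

649

The 4 known points determine the degree-3 polynomial uniquely.
Write p(u) = au^3 + bu^2 + cu + d. Substituting each data point gives a linear system:
  27a + 9b + 3c + d = 149
  64a + 16b + 4c + d = 339
  216a + 36b + 6c + d = 1109
  343a + 49b + 7c + d = 1749
Solving the system yields a = 5, b = 0, c = 5, d = -1.
So p(u) = 5u^3 + 5u - 1.
Then p(5) = 649.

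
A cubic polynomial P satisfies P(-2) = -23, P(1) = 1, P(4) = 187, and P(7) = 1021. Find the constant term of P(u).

Write P(u) = au^3 + bu^2 + cu + d. Substituting each data point gives a linear system:
  -8a + 4b - 2c + d = -23
  a + b + c + d = 1
  64a + 16b + 4c + d = 187
  343a + 49b + 7c + d = 1021
Solving the system yields a = 3, b = 0, c = -1, d = -1.
So P(u) = 3u³ - u - 1.
The constant term is -1.

-1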